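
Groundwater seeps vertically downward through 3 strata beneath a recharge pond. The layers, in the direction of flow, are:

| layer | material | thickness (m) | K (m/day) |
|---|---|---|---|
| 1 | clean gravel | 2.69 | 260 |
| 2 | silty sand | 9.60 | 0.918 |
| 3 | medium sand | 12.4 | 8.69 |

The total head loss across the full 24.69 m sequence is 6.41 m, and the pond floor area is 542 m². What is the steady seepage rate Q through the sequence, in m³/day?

292

Flow is perpendicular to layering, so the layers act in series and the equivalent K is the thickness-weighted harmonic mean.
Total thickness L = 2.69 + 9.60 + 12.4 = 24.69 m.
Σ(b_i/K_i) = 2.69/260 + 9.60/0.918 + 12.4/8.69 = 11.89 d.
K_eq = L / Σ(b_i/K_i) = 24.69 / 11.89 = 2.076 m/day.
Q = K_eq · A · (Δh/L) = 2.076 × 542 × (6.41/24.69) = 292.1 m³/day.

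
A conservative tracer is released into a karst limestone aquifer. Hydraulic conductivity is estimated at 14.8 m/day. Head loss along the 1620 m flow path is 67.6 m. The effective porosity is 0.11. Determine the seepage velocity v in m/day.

5.61

Hydraulic gradient i = Δh / L = 67.6 / 1620 = 0.04173.
Darcy flux q = K · i = 14.80 × 0.04173 = 0.6176 m/day.
Seepage velocity v = q / n_e = 0.6176 / 0.11 = 5.614 m/day.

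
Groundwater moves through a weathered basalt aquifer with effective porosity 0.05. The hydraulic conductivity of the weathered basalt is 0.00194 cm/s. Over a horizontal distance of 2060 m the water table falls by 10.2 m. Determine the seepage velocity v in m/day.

0.166

Convert K: 0.00194 cm/s × 864 = 1.676 m/day.
Hydraulic gradient i = Δh / L = 10.2 / 2060 = 0.004951.
Darcy flux q = K · i = 1.676 × 0.004951 = 0.008299 m/day.
Seepage velocity v = q / n_e = 0.008299 / 0.05 = 0.1660 m/day.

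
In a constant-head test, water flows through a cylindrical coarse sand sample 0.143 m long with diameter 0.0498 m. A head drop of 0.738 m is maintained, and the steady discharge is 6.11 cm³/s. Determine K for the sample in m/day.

52.5

Cross-sectional area A = π·(d/2)² = π × (0.0498/2)² = 0.001948 m².
Convert discharge: 6.11 cm³/s = 6.110e-06 m³/s.
Darcy's law rearranged: K = Q·L / (A·Δh) = 6.110e-06 × 0.143 / (0.001948 × 0.738) = 0.0006078 m/s = 52.52 m/day.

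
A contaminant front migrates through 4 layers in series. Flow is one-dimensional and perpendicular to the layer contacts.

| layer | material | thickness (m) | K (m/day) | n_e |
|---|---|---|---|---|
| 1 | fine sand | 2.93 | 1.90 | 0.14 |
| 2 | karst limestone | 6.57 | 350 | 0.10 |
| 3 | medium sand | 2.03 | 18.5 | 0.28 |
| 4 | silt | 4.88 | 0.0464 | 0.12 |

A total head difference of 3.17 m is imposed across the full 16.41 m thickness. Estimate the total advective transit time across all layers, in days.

74.9

With flow normal to the layers, continuity requires the same specific discharge q through every layer.
Σ(b_i/K_i) = 2.93/1.90 + 6.57/350 + 2.03/18.5 + 4.88/0.0464 = 106.8 d.
q = Δh / Σ(b_i/K_i) = 3.17 / 106.8 = 0.02967 m/day.
In each layer the seepage velocity is v_i = q/n_i, so the layer transit time is t_i = b_i·n_i / q:
  layer 1 (fine sand): t_1 = 2.93 × 0.14 / 0.02967 = 13.83 d
  layer 2 (karst limestone): t_2 = 6.57 × 0.10 / 0.02967 = 22.14 d
  layer 3 (medium sand): t_3 = 2.03 × 0.28 / 0.02967 = 19.16 d
  layer 4 (silt): t_4 = 4.88 × 0.12 / 0.02967 = 19.74 d
Total t = Σ t_i = 74.86 days.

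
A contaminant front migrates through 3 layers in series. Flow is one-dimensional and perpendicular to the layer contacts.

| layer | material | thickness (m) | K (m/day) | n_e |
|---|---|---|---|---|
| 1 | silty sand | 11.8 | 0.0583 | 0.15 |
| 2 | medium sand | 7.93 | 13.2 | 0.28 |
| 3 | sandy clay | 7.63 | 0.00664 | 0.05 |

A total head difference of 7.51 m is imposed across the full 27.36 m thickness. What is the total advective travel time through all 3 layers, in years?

2.16

With flow normal to the layers, continuity requires the same specific discharge q through every layer.
Σ(b_i/K_i) = 11.8/0.0583 + 7.93/13.2 + 7.63/0.00664 = 1352 d.
q = Δh / Σ(b_i/K_i) = 7.51 / 1352 = 0.005554 m/day.
In each layer the seepage velocity is v_i = q/n_i, so the layer transit time is t_i = b_i·n_i / q:
  layer 1 (silty sand): t_1 = 11.8 × 0.15 / 0.005554 = 318.7 d
  layer 2 (medium sand): t_2 = 7.93 × 0.28 / 0.005554 = 399.8 d
  layer 3 (sandy clay): t_3 = 7.63 × 0.05 / 0.005554 = 68.69 d
Total t = Σ t_i = 787.1 days = 2.155 years.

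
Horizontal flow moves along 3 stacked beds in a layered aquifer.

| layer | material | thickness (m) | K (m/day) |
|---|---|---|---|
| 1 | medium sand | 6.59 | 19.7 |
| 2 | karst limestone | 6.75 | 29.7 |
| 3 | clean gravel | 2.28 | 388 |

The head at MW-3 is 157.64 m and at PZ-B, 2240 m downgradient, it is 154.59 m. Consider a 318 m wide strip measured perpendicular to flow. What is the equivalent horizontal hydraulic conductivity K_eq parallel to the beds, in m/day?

Flow is parallel to layering, so each bed carries its own Darcy discharge and the transmissivities add.
Σ(K_i·b_i) = 19.7×6.59 + 29.7×6.75 + 388×2.28 = 1215 m²/day.
Total thickness b = 15.62 m, so K_eq = Σ(K_i·b_i)/b = 77.78 m/day.

77.8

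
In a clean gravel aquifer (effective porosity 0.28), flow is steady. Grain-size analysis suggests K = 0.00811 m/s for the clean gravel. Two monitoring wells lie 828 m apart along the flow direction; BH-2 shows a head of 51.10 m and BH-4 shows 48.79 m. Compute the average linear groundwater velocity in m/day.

Convert K: 0.00811 m/s × 86400 = 700.7 m/day.
Hydraulic gradient i = (51.10 − 48.79) / 828 = 2.31 / 828 = 0.002790.
Darcy flux q = K · i = 700.7 × 0.002790 = 1.955 m/day.
Seepage velocity v = q / n_e = 1.955 / 0.28 = 6.982 m/day.

6.98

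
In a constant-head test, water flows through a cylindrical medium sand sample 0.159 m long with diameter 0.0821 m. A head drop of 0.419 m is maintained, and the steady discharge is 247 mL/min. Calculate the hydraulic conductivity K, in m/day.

25.5

Cross-sectional area A = π·(d/2)² = π × (0.0821/2)² = 0.005294 m².
Convert discharge: 247 mL/min = 4.117e-06 m³/s.
Darcy's law rearranged: K = Q·L / (A·Δh) = 4.117e-06 × 0.159 / (0.005294 × 0.419) = 0.0002951 m/s = 25.50 m/day.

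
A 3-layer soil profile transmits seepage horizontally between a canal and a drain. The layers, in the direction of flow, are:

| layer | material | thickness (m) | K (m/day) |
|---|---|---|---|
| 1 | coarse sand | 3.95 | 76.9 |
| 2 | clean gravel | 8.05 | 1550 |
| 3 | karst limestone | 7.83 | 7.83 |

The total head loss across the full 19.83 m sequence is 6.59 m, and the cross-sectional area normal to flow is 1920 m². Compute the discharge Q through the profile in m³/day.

Flow is perpendicular to layering, so the layers act in series and the equivalent K is the thickness-weighted harmonic mean.
Total thickness L = 3.95 + 8.05 + 7.83 = 19.83 m.
Σ(b_i/K_i) = 3.95/76.9 + 8.05/1550 + 7.83/7.83 = 1.057 d.
K_eq = L / Σ(b_i/K_i) = 19.83 / 1.057 = 18.77 m/day.
Q = K_eq · A · (Δh/L) = 18.77 × 1920 × (6.59/19.83) = 11975 m³/day.

12000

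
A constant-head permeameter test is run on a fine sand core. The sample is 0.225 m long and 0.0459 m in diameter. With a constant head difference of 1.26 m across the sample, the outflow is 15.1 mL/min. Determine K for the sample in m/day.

2.35

Cross-sectional area A = π·(d/2)² = π × (0.0459/2)² = 0.001655 m².
Convert discharge: 15.1 mL/min = 2.517e-07 m³/s.
Darcy's law rearranged: K = Q·L / (A·Δh) = 2.517e-07 × 0.225 / (0.001655 × 1.26) = 2.716e-05 m/s = 2.347 m/day.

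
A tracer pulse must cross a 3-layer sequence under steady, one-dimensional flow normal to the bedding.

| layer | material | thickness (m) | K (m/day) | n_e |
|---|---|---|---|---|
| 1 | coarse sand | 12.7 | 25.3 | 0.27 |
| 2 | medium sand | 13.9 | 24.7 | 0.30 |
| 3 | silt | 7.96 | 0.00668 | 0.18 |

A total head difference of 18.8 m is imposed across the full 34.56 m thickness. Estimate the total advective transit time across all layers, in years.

With flow normal to the layers, continuity requires the same specific discharge q through every layer.
Σ(b_i/K_i) = 12.7/25.3 + 13.9/24.7 + 7.96/0.00668 = 1193 d.
q = Δh / Σ(b_i/K_i) = 18.8 / 1193 = 0.01576 m/day.
In each layer the seepage velocity is v_i = q/n_i, so the layer transit time is t_i = b_i·n_i / q:
  layer 1 (coarse sand): t_1 = 12.7 × 0.27 / 0.01576 = 217.5 d
  layer 2 (medium sand): t_2 = 13.9 × 0.30 / 0.01576 = 264.5 d
  layer 3 (silt): t_3 = 7.96 × 0.18 / 0.01576 = 90.90 d
Total t = Σ t_i = 573.0 days = 1.569 years.

1.57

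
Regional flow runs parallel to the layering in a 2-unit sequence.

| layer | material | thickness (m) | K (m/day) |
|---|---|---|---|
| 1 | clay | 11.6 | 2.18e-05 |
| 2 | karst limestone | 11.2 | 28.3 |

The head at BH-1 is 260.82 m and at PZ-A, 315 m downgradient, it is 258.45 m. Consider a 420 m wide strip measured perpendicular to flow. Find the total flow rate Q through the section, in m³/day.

Flow is parallel to layering, so each bed carries its own Darcy discharge and the transmissivities add.
Σ(K_i·b_i) = 2.18e-05×11.6 + 28.3×11.2 = 317.0 m²/day.
Hydraulic gradient i = (260.82 − 258.45) / 315 = 2.37 / 315 = 0.007524.
Q = Σ(K_i·b_i) · W · i = 317.0 × 420 × 0.007524 = 1002 m³/day.

1000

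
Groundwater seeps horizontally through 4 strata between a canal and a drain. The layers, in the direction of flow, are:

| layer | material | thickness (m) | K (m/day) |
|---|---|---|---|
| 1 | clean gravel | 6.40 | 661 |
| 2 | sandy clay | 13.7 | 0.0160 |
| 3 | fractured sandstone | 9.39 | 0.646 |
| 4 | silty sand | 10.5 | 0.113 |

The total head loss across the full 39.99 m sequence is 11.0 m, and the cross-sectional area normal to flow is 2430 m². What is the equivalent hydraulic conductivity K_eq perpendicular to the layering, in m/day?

Flow is perpendicular to layering, so the layers act in series and the equivalent K is the thickness-weighted harmonic mean.
Total thickness L = 6.40 + 13.7 + 9.39 + 10.5 = 39.99 m.
Σ(b_i/K_i) = 6.40/661 + 13.7/0.0160 + 9.39/0.646 + 10.5/0.113 = 963.7 d.
K_eq = L / Σ(b_i/K_i) = 39.99 / 963.7 = 0.04150 m/day.

0.0415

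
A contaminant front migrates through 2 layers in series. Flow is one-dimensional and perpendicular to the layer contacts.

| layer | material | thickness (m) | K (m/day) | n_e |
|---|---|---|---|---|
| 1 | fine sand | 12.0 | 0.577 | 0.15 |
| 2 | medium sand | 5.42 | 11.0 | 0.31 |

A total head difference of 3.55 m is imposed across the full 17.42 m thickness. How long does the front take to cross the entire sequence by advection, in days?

20.9

With flow normal to the layers, continuity requires the same specific discharge q through every layer.
Σ(b_i/K_i) = 12.0/0.577 + 5.42/11.0 = 21.29 d.
q = Δh / Σ(b_i/K_i) = 3.55 / 21.29 = 0.1667 m/day.
In each layer the seepage velocity is v_i = q/n_i, so the layer transit time is t_i = b_i·n_i / q:
  layer 1 (fine sand): t_1 = 12.0 × 0.15 / 0.1667 = 10.79 d
  layer 2 (medium sand): t_2 = 5.42 × 0.31 / 0.1667 = 10.08 d
Total t = Σ t_i = 20.87 days.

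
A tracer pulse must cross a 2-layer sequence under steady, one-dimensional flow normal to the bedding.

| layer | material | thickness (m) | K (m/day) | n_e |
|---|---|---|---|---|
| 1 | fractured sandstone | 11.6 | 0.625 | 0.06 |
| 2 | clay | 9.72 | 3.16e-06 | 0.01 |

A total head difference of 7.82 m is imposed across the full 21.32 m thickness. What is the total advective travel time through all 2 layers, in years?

With flow normal to the layers, continuity requires the same specific discharge q through every layer.
Σ(b_i/K_i) = 11.6/0.625 + 9.72/3.16e-06 = 3.076e+06 d.
q = Δh / Σ(b_i/K_i) = 7.82 / 3.076e+06 = 2.542e-06 m/day.
In each layer the seepage velocity is v_i = q/n_i, so the layer transit time is t_i = b_i·n_i / q:
  layer 1 (fractured sandstone): t_1 = 11.6 × 0.06 / 2.542e-06 = 2.738e+05 d
  layer 2 (clay): t_2 = 9.72 × 0.01 / 2.542e-06 = 38233 d
Total t = Σ t_i = 3.120e+05 days = 854.2 years.

854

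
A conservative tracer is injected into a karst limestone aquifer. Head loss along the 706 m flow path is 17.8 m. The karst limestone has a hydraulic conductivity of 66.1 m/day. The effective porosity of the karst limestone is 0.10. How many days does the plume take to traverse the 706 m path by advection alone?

Hydraulic gradient i = Δh / L = 17.8 / 706 = 0.02521.
Darcy flux q = K · i = 66.10 × 0.02521 = 1.667 m/day.
Seepage velocity v = q / n_e = 1.667 / 0.10 = 16.67 m/day.
Travel time t = L / v = 706 / 16.67 = 42.36 days.

42.4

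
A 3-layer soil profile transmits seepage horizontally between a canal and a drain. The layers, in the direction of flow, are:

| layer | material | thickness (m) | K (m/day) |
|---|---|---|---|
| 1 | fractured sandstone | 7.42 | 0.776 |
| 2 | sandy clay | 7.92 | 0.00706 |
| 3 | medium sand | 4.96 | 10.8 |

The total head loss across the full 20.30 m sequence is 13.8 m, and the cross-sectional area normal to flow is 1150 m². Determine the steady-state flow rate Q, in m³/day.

Flow is perpendicular to layering, so the layers act in series and the equivalent K is the thickness-weighted harmonic mean.
Total thickness L = 7.42 + 7.92 + 4.96 = 20.30 m.
Σ(b_i/K_i) = 7.42/0.776 + 7.92/0.00706 + 4.96/10.8 = 1132 d.
K_eq = L / Σ(b_i/K_i) = 20.30 / 1132 = 0.01794 m/day.
Q = K_eq · A · (Δh/L) = 0.01794 × 1150 × (13.8/20.30) = 14.02 m³/day.

14.0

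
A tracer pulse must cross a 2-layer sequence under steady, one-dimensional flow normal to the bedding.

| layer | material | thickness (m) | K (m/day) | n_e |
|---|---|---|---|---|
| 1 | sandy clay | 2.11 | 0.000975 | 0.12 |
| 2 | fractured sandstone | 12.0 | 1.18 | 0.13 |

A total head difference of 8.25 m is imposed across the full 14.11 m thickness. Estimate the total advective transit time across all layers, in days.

478

With flow normal to the layers, continuity requires the same specific discharge q through every layer.
Σ(b_i/K_i) = 2.11/0.000975 + 12.0/1.18 = 2174 d.
q = Δh / Σ(b_i/K_i) = 8.25 / 2174 = 0.003794 m/day.
In each layer the seepage velocity is v_i = q/n_i, so the layer transit time is t_i = b_i·n_i / q:
  layer 1 (sandy clay): t_1 = 2.11 × 0.12 / 0.003794 = 66.73 d
  layer 2 (fractured sandstone): t_2 = 12.0 × 0.13 / 0.003794 = 411.1 d
Total t = Σ t_i = 477.9 days.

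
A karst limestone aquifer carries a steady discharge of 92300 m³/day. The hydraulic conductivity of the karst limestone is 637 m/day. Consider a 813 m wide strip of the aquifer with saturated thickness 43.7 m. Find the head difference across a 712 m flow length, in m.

2.90

Cross-sectional area A = 813 × 43.7 = 35528 m².
From Q = K·A·i, i = Q / (K·A) = 92300 / (637.0 × 35528) = 0.004078.
Head loss Δh = i · L = 0.004078 × 712 = 2.904 m.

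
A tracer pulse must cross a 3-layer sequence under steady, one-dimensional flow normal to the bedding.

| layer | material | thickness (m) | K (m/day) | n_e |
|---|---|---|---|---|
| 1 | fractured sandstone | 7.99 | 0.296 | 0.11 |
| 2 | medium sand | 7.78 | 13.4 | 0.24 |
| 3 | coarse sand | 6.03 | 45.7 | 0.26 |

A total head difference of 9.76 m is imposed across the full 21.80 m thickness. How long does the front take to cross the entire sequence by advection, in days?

With flow normal to the layers, continuity requires the same specific discharge q through every layer.
Σ(b_i/K_i) = 7.99/0.296 + 7.78/13.4 + 6.03/45.7 = 27.71 d.
q = Δh / Σ(b_i/K_i) = 9.76 / 27.71 = 0.3523 m/day.
In each layer the seepage velocity is v_i = q/n_i, so the layer transit time is t_i = b_i·n_i / q:
  layer 1 (fractured sandstone): t_1 = 7.99 × 0.11 / 0.3523 = 2.495 d
  layer 2 (medium sand): t_2 = 7.78 × 0.24 / 0.3523 = 5.300 d
  layer 3 (coarse sand): t_3 = 6.03 × 0.26 / 0.3523 = 4.451 d
Total t = Σ t_i = 12.25 days.

12.2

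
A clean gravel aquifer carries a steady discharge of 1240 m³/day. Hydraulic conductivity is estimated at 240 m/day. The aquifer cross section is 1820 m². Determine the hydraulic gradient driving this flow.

From Q = K·A·i, i = Q / (K·A) = 1240 / (240.0 × 1820) = 0.002839.

0.00284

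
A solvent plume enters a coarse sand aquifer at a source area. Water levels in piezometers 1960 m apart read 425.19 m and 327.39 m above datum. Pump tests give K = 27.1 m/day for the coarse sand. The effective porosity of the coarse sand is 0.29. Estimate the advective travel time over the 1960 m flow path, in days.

420

Hydraulic gradient i = (425.19 − 327.39) / 1960 = 97.8 / 1960 = 0.04990.
Darcy flux q = K · i = 27.10 × 0.04990 = 1.352 m/day.
Seepage velocity v = q / n_e = 1.352 / 0.29 = 4.663 m/day.
Travel time t = L / v = 1960 / 4.663 = 420.3 days.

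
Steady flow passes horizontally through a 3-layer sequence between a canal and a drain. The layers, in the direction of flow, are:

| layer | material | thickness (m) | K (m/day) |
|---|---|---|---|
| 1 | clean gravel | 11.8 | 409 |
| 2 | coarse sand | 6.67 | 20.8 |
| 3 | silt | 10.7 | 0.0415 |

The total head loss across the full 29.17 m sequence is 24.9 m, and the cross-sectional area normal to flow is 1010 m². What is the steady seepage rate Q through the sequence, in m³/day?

Flow is perpendicular to layering, so the layers act in series and the equivalent K is the thickness-weighted harmonic mean.
Total thickness L = 11.8 + 6.67 + 10.7 = 29.17 m.
Σ(b_i/K_i) = 11.8/409 + 6.67/20.8 + 10.7/0.0415 = 258.2 d.
K_eq = L / Σ(b_i/K_i) = 29.17 / 258.2 = 0.1130 m/day.
Q = K_eq · A · (Δh/L) = 0.1130 × 1010 × (24.9/29.17) = 97.41 m³/day.

97.4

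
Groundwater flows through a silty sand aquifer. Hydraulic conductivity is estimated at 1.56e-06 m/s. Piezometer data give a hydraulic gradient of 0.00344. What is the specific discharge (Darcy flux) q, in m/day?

0.000464

Convert K: 1.56e-06 m/s × 86400 = 0.1348 m/day.
Hydraulic gradient i = 0.00344.
Specific discharge q = K · i = 0.1348 × 0.003440 = 0.0004637 m/day.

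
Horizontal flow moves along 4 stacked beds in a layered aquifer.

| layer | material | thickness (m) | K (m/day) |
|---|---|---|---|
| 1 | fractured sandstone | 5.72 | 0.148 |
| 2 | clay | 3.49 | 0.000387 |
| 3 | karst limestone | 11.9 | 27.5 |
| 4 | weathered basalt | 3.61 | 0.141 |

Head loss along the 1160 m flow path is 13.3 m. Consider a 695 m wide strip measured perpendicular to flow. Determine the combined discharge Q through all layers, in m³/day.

Flow is parallel to layering, so each bed carries its own Darcy discharge and the transmissivities add.
Σ(K_i·b_i) = 0.148×5.72 + 0.000387×3.49 + 27.5×11.9 + 0.141×3.61 = 328.6 m²/day.
Hydraulic gradient i = Δh / L = 13.3 / 1160 = 0.01147.
Q = Σ(K_i·b_i) · W · i = 328.6 × 695 × 0.01147 = 2619 m³/day.

2620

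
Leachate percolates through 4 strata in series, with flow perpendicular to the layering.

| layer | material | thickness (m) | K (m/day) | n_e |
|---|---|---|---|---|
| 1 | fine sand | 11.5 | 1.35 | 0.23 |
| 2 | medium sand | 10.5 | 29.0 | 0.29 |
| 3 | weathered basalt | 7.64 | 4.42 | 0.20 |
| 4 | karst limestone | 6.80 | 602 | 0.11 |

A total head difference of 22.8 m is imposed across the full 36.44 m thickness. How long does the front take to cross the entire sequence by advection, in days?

3.71

With flow normal to the layers, continuity requires the same specific discharge q through every layer.
Σ(b_i/K_i) = 11.5/1.35 + 10.5/29.0 + 7.64/4.42 + 6.80/602 = 10.62 d.
q = Δh / Σ(b_i/K_i) = 22.8 / 10.62 = 2.147 m/day.
In each layer the seepage velocity is v_i = q/n_i, so the layer transit time is t_i = b_i·n_i / q:
  layer 1 (fine sand): t_1 = 11.5 × 0.23 / 2.147 = 1.232 d
  layer 2 (medium sand): t_2 = 10.5 × 0.29 / 2.147 = 1.418 d
  layer 3 (weathered basalt): t_3 = 7.64 × 0.20 / 2.147 = 0.7118 d
  layer 4 (karst limestone): t_4 = 6.80 × 0.11 / 2.147 = 0.3484 d
Total t = Σ t_i = 3.711 days.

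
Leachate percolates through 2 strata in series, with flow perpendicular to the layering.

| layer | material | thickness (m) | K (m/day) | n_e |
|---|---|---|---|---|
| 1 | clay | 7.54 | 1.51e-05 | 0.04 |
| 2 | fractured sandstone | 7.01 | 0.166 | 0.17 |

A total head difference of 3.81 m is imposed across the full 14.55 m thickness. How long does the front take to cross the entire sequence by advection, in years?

536

With flow normal to the layers, continuity requires the same specific discharge q through every layer.
Σ(b_i/K_i) = 7.54/1.51e-05 + 7.01/0.166 = 4.994e+05 d.
q = Δh / Σ(b_i/K_i) = 3.81 / 4.994e+05 = 7.629e-06 m/day.
In each layer the seepage velocity is v_i = q/n_i, so the layer transit time is t_i = b_i·n_i / q:
  layer 1 (clay): t_1 = 7.54 × 0.04 / 7.629e-06 = 39531 d
  layer 2 (fractured sandstone): t_2 = 7.01 × 0.17 / 7.629e-06 = 1.562e+05 d
Total t = Σ t_i = 1.957e+05 days = 535.9 years.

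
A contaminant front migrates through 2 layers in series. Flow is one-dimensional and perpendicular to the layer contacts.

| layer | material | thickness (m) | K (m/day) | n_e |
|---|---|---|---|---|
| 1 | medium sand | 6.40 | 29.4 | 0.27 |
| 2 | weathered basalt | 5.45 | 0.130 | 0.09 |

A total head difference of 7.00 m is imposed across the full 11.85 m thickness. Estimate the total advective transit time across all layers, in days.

With flow normal to the layers, continuity requires the same specific discharge q through every layer.
Σ(b_i/K_i) = 6.40/29.4 + 5.45/0.130 = 42.14 d.
q = Δh / Σ(b_i/K_i) = 7.00 / 42.14 = 0.1661 m/day.
In each layer the seepage velocity is v_i = q/n_i, so the layer transit time is t_i = b_i·n_i / q:
  layer 1 (medium sand): t_1 = 6.40 × 0.27 / 0.1661 = 10.40 d
  layer 2 (weathered basalt): t_2 = 5.45 × 0.09 / 0.1661 = 2.953 d
Total t = Σ t_i = 13.36 days.

13.4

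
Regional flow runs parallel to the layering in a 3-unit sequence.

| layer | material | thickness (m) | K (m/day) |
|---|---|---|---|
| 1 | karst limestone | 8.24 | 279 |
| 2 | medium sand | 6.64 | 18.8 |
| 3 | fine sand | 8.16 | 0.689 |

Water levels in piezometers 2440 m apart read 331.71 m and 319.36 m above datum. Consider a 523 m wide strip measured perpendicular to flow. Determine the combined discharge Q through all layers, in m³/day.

6430

Flow is parallel to layering, so each bed carries its own Darcy discharge and the transmissivities add.
Σ(K_i·b_i) = 279×8.24 + 18.8×6.64 + 0.689×8.16 = 2429 m²/day.
Hydraulic gradient i = (331.71 − 319.36) / 2440 = 12.35 / 2440 = 0.005061.
Q = Σ(K_i·b_i) · W · i = 2429 × 523 × 0.005061 = 6431 m³/day.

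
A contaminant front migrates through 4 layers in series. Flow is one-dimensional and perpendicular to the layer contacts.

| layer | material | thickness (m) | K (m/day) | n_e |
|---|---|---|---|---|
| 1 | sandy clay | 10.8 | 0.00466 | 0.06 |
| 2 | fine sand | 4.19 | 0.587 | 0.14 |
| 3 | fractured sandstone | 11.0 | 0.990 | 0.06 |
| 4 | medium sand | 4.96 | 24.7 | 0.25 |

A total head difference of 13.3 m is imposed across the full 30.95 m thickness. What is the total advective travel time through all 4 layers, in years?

With flow normal to the layers, continuity requires the same specific discharge q through every layer.
Σ(b_i/K_i) = 10.8/0.00466 + 4.19/0.587 + 11.0/0.990 + 4.96/24.7 = 2336 d.
q = Δh / Σ(b_i/K_i) = 13.3 / 2336 = 0.005693 m/day.
In each layer the seepage velocity is v_i = q/n_i, so the layer transit time is t_i = b_i·n_i / q:
  layer 1 (sandy clay): t_1 = 10.8 × 0.06 / 0.005693 = 113.8 d
  layer 2 (fine sand): t_2 = 4.19 × 0.14 / 0.005693 = 103.0 d
  layer 3 (fractured sandstone): t_3 = 11.0 × 0.06 / 0.005693 = 115.9 d
  layer 4 (medium sand): t_4 = 4.96 × 0.25 / 0.005693 = 217.8 d
Total t = Σ t_i = 550.6 days = 1.507 years.

1.51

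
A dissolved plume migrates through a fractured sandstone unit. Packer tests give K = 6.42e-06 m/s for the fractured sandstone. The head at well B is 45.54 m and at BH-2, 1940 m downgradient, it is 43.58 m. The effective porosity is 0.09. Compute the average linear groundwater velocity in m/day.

Convert K: 6.42e-06 m/s × 86400 = 0.5547 m/day.
Hydraulic gradient i = (45.54 − 43.58) / 1940 = 1.96 / 1940 = 0.001010.
Darcy flux q = K · i = 0.5547 × 0.001010 = 0.0005604 m/day.
Seepage velocity v = q / n_e = 0.0005604 / 0.09 = 0.006227 m/day.

0.00623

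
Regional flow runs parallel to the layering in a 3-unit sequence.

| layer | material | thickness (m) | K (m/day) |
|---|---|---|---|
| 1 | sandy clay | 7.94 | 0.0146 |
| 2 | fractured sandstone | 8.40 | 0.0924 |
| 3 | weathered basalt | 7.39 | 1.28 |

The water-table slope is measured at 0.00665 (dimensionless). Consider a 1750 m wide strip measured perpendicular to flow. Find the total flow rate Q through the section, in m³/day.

120

Flow is parallel to layering, so each bed carries its own Darcy discharge and the transmissivities add.
Σ(K_i·b_i) = 0.0146×7.94 + 0.0924×8.40 + 1.28×7.39 = 10.35 m²/day.
Hydraulic gradient i = 0.00665.
Q = Σ(K_i·b_i) · W · i = 10.35 × 1750 × 0.006650 = 120.5 m³/day.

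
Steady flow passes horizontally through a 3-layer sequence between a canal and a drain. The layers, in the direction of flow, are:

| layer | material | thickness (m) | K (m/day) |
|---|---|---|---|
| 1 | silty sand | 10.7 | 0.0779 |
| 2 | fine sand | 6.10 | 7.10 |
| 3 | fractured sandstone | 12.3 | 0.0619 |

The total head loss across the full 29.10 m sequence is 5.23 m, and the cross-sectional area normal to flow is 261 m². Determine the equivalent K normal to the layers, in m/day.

Flow is perpendicular to layering, so the layers act in series and the equivalent K is the thickness-weighted harmonic mean.
Total thickness L = 10.7 + 6.10 + 12.3 = 29.10 m.
Σ(b_i/K_i) = 10.7/0.0779 + 6.10/7.10 + 12.3/0.0619 = 336.9 d.
K_eq = L / Σ(b_i/K_i) = 29.10 / 336.9 = 0.08637 m/day.

0.0864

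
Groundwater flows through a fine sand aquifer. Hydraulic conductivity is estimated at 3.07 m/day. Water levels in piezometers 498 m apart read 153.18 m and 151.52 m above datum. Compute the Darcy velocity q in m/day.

0.0102

Hydraulic gradient i = (153.18 − 151.52) / 498 = 1.66 / 498 = 0.003333.
Specific discharge q = K · i = 3.070 × 0.003333 = 0.01023 m/day.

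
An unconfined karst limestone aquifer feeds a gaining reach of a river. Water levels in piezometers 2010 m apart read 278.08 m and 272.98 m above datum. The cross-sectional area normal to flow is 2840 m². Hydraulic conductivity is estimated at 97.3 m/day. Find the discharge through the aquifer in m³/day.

701

Hydraulic gradient i = (278.08 − 272.98) / 2010 = 5.1 / 2010 = 0.002537.
Darcy's law: Q = K · A · i = 97.30 × 2840 × 0.002537 = 701.1 m³/day.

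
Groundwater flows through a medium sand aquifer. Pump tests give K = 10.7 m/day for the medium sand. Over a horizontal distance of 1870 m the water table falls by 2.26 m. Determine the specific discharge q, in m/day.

0.0129

Hydraulic gradient i = Δh / L = 2.26 / 1870 = 0.001209.
Specific discharge q = K · i = 10.70 × 0.001209 = 0.01293 m/day.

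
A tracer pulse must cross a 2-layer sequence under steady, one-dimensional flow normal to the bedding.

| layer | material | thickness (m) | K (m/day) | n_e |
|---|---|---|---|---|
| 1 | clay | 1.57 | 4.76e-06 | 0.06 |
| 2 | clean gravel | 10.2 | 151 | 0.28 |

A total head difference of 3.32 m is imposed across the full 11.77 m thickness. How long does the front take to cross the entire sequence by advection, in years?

With flow normal to the layers, continuity requires the same specific discharge q through every layer.
Σ(b_i/K_i) = 1.57/4.76e-06 + 10.2/151 = 3.298e+05 d.
q = Δh / Σ(b_i/K_i) = 3.32 / 3.298e+05 = 1.007e-05 m/day.
In each layer the seepage velocity is v_i = q/n_i, so the layer transit time is t_i = b_i·n_i / q:
  layer 1 (clay): t_1 = 1.57 × 0.06 / 1.007e-05 = 9358 d
  layer 2 (clean gravel): t_2 = 10.2 × 0.28 / 1.007e-05 = 2.837e+05 d
Total t = Σ t_i = 2.931e+05 days = 802.4 years.

802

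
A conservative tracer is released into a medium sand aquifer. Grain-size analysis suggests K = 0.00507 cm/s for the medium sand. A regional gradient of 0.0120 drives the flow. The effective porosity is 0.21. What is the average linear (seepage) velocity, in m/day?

0.250

Convert K: 0.00507 cm/s × 864 = 4.380 m/day.
Hydraulic gradient i = 0.0120.
Darcy flux q = K · i = 4.380 × 0.01200 = 0.05257 m/day.
Seepage velocity v = q / n_e = 0.05257 / 0.21 = 0.2503 m/day.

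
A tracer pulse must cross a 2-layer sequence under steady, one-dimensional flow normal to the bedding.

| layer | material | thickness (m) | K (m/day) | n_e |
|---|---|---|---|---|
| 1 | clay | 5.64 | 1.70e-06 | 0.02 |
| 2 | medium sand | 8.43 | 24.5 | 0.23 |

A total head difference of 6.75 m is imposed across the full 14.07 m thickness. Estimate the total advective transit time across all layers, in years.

2760

With flow normal to the layers, continuity requires the same specific discharge q through every layer.
Σ(b_i/K_i) = 5.64/1.70e-06 + 8.43/24.5 = 3.318e+06 d.
q = Δh / Σ(b_i/K_i) = 6.75 / 3.318e+06 = 2.035e-06 m/day.
In each layer the seepage velocity is v_i = q/n_i, so the layer transit time is t_i = b_i·n_i / q:
  layer 1 (clay): t_1 = 5.64 × 0.02 / 2.035e-06 = 55442 d
  layer 2 (medium sand): t_2 = 8.43 × 0.23 / 2.035e-06 = 9.530e+05 d
Total t = Σ t_i = 1.008e+06 days = 2761 years.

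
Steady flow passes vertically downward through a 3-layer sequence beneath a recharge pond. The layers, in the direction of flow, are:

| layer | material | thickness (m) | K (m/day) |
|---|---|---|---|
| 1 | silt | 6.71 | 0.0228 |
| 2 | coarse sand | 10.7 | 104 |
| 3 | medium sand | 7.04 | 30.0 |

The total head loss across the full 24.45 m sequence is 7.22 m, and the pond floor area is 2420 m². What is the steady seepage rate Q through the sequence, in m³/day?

59.3

Flow is perpendicular to layering, so the layers act in series and the equivalent K is the thickness-weighted harmonic mean.
Total thickness L = 6.71 + 10.7 + 7.04 = 24.45 m.
Σ(b_i/K_i) = 6.71/0.0228 + 10.7/104 + 7.04/30.0 = 294.6 d.
K_eq = L / Σ(b_i/K_i) = 24.45 / 294.6 = 0.08298 m/day.
Q = K_eq · A · (Δh/L) = 0.08298 × 2420 × (7.22/24.45) = 59.30 m³/day.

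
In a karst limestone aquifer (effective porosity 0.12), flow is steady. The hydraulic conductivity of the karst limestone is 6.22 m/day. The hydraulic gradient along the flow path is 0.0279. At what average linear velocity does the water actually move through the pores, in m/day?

Hydraulic gradient i = 0.0279.
Darcy flux q = K · i = 6.220 × 0.02790 = 0.1735 m/day.
Seepage velocity v = q / n_e = 0.1735 / 0.12 = 1.446 m/day.

1.45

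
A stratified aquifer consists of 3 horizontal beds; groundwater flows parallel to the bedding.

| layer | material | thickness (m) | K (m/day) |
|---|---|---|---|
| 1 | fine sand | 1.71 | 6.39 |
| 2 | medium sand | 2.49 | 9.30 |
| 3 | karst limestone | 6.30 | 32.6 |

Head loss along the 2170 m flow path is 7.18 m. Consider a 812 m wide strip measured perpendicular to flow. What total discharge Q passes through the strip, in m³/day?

643

Flow is parallel to layering, so each bed carries its own Darcy discharge and the transmissivities add.
Σ(K_i·b_i) = 6.39×1.71 + 9.30×2.49 + 32.6×6.30 = 239.5 m²/day.
Hydraulic gradient i = Δh / L = 7.18 / 2170 = 0.003309.
Q = Σ(K_i·b_i) · W · i = 239.5 × 812 × 0.003309 = 643.4 m³/day.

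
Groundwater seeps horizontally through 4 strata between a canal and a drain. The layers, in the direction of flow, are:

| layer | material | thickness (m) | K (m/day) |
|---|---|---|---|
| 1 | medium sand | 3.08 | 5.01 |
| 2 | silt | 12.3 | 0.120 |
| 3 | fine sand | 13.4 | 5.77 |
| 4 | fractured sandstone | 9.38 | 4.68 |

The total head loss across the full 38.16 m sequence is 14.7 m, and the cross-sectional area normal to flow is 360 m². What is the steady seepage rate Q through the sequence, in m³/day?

49.3

Flow is perpendicular to layering, so the layers act in series and the equivalent K is the thickness-weighted harmonic mean.
Total thickness L = 3.08 + 12.3 + 13.4 + 9.38 = 38.16 m.
Σ(b_i/K_i) = 3.08/5.01 + 12.3/0.120 + 13.4/5.77 + 9.38/4.68 = 107.4 d.
K_eq = L / Σ(b_i/K_i) = 38.16 / 107.4 = 0.3552 m/day.
Q = K_eq · A · (Δh/L) = 0.3552 × 360 × (14.7/38.16) = 49.25 m³/day.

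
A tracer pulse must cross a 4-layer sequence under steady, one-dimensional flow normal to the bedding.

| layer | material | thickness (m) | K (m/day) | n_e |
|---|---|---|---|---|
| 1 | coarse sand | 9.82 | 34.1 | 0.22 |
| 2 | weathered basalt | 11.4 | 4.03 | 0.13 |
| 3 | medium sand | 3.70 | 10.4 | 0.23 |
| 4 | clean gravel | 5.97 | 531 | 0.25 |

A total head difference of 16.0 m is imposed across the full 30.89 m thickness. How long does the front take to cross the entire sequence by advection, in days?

1.30

With flow normal to the layers, continuity requires the same specific discharge q through every layer.
Σ(b_i/K_i) = 9.82/34.1 + 11.4/4.03 + 3.70/10.4 + 5.97/531 = 3.484 d.
q = Δh / Σ(b_i/K_i) = 16.0 / 3.484 = 4.593 m/day.
In each layer the seepage velocity is v_i = q/n_i, so the layer transit time is t_i = b_i·n_i / q:
  layer 1 (coarse sand): t_1 = 9.82 × 0.22 / 4.593 = 0.4704 d
  layer 2 (weathered basalt): t_2 = 11.4 × 0.13 / 4.593 = 0.3227 d
  layer 3 (medium sand): t_3 = 3.70 × 0.23 / 4.593 = 0.1853 d
  layer 4 (clean gravel): t_4 = 5.97 × 0.25 / 4.593 = 0.3250 d
Total t = Σ t_i = 1.303 days.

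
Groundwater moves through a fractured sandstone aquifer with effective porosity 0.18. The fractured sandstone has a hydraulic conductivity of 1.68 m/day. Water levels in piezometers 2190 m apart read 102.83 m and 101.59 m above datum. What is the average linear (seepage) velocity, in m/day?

Hydraulic gradient i = (102.83 − 101.59) / 2190 = 1.24 / 2190 = 0.0005662.
Darcy flux q = K · i = 1.680 × 0.0005662 = 0.0009512 m/day.
Seepage velocity v = q / n_e = 0.0009512 / 0.18 = 0.005285 m/day.

0.00528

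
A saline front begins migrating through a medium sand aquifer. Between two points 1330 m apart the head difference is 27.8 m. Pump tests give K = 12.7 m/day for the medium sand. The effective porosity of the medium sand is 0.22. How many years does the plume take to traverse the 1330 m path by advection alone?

Hydraulic gradient i = Δh / L = 27.8 / 1330 = 0.02090.
Darcy flux q = K · i = 12.70 × 0.02090 = 0.2655 m/day.
Seepage velocity v = q / n_e = 0.2655 / 0.22 = 1.207 m/day.
Travel time t = L / v = 1330 / 1.207 = 1102 days = 3.018 years.

3.02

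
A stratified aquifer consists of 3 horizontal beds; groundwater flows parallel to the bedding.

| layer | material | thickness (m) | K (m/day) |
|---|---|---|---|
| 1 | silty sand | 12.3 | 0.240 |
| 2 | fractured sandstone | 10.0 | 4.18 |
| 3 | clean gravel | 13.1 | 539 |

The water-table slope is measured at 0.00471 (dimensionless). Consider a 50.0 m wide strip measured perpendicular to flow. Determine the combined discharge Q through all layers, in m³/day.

1670

Flow is parallel to layering, so each bed carries its own Darcy discharge and the transmissivities add.
Σ(K_i·b_i) = 0.240×12.3 + 4.18×10.0 + 539×13.1 = 7106 m²/day.
Hydraulic gradient i = 0.00471.
Q = Σ(K_i·b_i) · W · i = 7106 × 50.0 × 0.004710 = 1673 m³/day.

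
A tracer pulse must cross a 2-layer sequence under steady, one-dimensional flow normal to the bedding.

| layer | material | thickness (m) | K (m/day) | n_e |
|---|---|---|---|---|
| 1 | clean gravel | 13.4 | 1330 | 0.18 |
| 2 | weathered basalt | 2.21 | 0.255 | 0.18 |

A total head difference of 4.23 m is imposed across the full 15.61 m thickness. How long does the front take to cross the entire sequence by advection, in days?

With flow normal to the layers, continuity requires the same specific discharge q through every layer.
Σ(b_i/K_i) = 13.4/1330 + 2.21/0.255 = 8.677 d.
q = Δh / Σ(b_i/K_i) = 4.23 / 8.677 = 0.4875 m/day.
In each layer the seepage velocity is v_i = q/n_i, so the layer transit time is t_i = b_i·n_i / q:
  layer 1 (clean gravel): t_1 = 13.4 × 0.18 / 0.4875 = 4.948 d
  layer 2 (weathered basalt): t_2 = 2.21 × 0.18 / 0.4875 = 0.8160 d
Total t = Σ t_i = 5.764 days.

5.76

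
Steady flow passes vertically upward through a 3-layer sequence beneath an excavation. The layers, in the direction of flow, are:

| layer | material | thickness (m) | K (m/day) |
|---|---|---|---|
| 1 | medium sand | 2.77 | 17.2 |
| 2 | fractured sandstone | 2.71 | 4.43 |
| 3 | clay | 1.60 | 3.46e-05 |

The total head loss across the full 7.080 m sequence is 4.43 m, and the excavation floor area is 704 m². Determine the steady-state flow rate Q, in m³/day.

Flow is perpendicular to layering, so the layers act in series and the equivalent K is the thickness-weighted harmonic mean.
Total thickness L = 2.77 + 2.71 + 1.60 = 7.080 m.
Σ(b_i/K_i) = 2.77/17.2 + 2.71/4.43 + 1.60/3.46e-05 = 46244 d.
K_eq = L / Σ(b_i/K_i) = 7.080 / 46244 = 0.0001531 m/day.
Q = K_eq · A · (Δh/L) = 0.0001531 × 704 × (4.43/7.080) = 0.06744 m³/day.

0.0674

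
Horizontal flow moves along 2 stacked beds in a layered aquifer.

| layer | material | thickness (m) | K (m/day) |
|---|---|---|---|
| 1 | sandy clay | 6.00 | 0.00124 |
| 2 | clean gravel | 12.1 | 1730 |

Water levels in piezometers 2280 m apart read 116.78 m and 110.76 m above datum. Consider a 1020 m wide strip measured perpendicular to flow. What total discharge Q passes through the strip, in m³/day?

Flow is parallel to layering, so each bed carries its own Darcy discharge and the transmissivities add.
Σ(K_i·b_i) = 0.00124×6.00 + 1730×12.1 = 20933 m²/day.
Hydraulic gradient i = (116.78 − 110.76) / 2280 = 6.02 / 2280 = 0.002640.
Q = Σ(K_i·b_i) · W · i = 20933 × 1020 × 0.002640 = 56376 m³/day.

56400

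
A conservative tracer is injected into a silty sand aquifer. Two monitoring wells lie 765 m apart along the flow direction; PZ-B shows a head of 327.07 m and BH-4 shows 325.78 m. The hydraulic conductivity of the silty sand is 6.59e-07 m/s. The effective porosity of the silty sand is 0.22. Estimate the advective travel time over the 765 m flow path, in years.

4800

Convert K: 6.59e-07 m/s × 86400 = 0.05694 m/day.
Hydraulic gradient i = (327.07 − 325.78) / 765 = 1.29 / 765 = 0.001686.
Darcy flux q = K · i = 0.05694 × 0.001686 = 9.601e-05 m/day.
Seepage velocity v = q / n_e = 9.601e-05 / 0.22 = 0.0004364 m/day.
Travel time t = L / v = 765 / 0.0004364 = 1.753e+06 days = 4799 years.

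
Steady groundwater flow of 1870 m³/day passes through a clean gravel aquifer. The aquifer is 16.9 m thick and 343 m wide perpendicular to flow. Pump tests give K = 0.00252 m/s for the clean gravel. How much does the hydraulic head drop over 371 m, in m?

Convert K: 0.00252 m/s × 86400 = 217.7 m/day.
Cross-sectional area A = 343 × 16.9 = 5797 m².
From Q = K·A·i, i = Q / (K·A) = 1870 / (217.7 × 5797) = 0.001482.
Head loss Δh = i · L = 0.001482 × 371 = 0.5497 m.

0.550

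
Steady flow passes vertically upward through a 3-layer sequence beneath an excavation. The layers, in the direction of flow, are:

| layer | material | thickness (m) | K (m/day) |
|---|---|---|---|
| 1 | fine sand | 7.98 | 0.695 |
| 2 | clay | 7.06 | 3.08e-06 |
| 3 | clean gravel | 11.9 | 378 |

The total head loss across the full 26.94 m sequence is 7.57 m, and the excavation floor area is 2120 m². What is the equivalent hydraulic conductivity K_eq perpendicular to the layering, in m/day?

Flow is perpendicular to layering, so the layers act in series and the equivalent K is the thickness-weighted harmonic mean.
Total thickness L = 7.98 + 7.06 + 11.9 = 26.94 m.
Σ(b_i/K_i) = 7.98/0.695 + 7.06/3.08e-06 + 11.9/378 = 2.292e+06 d.
K_eq = L / Σ(b_i/K_i) = 26.94 / 2.292e+06 = 1.175e-05 m/day.

1.18e-05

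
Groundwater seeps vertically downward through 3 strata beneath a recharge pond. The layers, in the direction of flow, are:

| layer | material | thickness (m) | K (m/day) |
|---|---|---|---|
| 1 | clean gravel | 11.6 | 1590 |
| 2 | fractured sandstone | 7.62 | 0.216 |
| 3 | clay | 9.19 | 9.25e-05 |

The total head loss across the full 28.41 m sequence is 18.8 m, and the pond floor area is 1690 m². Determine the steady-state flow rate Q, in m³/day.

Flow is perpendicular to layering, so the layers act in series and the equivalent K is the thickness-weighted harmonic mean.
Total thickness L = 11.6 + 7.62 + 9.19 = 28.41 m.
Σ(b_i/K_i) = 11.6/1590 + 7.62/0.216 + 9.19/9.25e-05 = 99387 d.
K_eq = L / Σ(b_i/K_i) = 28.41 / 99387 = 0.0002859 m/day.
Q = K_eq · A · (Δh/L) = 0.0002859 × 1690 × (18.8/28.41) = 0.3197 m³/day.

0.320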